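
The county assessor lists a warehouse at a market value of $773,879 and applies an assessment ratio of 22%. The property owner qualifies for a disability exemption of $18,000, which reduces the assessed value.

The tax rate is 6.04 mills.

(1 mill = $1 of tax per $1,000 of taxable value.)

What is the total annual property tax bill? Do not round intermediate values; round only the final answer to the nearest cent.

$919.61

Assessed value = $773,879 × 0.22 = $170,253.38
Taxable value = $170,253.38 − $18,000 = $152,253.38
Tax = $152,253.38 × 0.00604 = $919.6104152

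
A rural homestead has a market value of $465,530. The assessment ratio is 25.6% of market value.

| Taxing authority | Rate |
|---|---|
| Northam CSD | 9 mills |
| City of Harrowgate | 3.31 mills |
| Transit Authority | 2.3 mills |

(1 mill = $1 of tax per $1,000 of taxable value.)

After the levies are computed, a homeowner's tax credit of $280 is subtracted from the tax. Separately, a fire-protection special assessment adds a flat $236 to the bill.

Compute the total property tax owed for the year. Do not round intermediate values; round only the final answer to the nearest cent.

Assessed value = $465,530 × 0.256 = $119,175.68
Northam CSD: $119,175.68 × 0.009 = $1,072.58112
City of Harrowgate: $119,175.68 × 0.00331 = $394.4715008
Transit Authority: $119,175.68 × 0.0023 = $274.104064
Levies subtotal = $1,741.1566848
After credit = $1,741.1566848 − $280 = $1,461.1566848
Total = $1,461.1566848 + $236 = $1,697.1566848

$1,697.16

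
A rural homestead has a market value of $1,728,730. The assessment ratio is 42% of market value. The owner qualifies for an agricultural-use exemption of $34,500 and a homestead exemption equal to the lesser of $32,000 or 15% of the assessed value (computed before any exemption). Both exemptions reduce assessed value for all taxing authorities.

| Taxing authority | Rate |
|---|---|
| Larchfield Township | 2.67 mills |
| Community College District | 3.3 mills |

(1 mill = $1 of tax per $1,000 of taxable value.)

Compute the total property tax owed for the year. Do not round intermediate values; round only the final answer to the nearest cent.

$3,937.61

Assessed value = $1,728,730 × 0.42 = $726,066.6
Homestead exemption = min($32,000, 15% × $726,066.6) = min($32,000, $108,909.99) = $32,000 (dollar cap binds)
Taxable value = $726,066.6 − $34,500 − $32,000 = $659,566.6
Larchfield Township: $659,566.6 × 0.00267 = $1,761.042822
Community College District: $659,566.6 × 0.0033 = $2,176.56978
Total = $3,937.612602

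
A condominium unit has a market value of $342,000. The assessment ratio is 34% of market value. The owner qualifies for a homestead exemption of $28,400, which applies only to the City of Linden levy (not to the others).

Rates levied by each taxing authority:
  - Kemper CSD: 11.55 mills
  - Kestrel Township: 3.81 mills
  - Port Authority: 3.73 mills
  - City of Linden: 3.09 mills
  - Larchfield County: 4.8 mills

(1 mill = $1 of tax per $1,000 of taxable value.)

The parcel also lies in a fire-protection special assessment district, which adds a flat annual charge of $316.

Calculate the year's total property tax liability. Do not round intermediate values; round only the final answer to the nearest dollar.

$3,365

Assessed value = $342,000 × 0.34 = $116,280
Kemper CSD: $116,280 × 0.01155 = $1,343.034
Kestrel Township: $116,280 × 0.00381 = $443.0268
Port Authority: $116,280 × 0.00373 = $433.7244
City of Linden: ($116,280 − $28,400) × 0.00309 = $87,880 × 0.00309 = $271.5492
Larchfield County: $116,280 × 0.0048 = $558.144
Levies subtotal = $3,049.4784
Total = $3,049.4784 + $316 = $3,365.4784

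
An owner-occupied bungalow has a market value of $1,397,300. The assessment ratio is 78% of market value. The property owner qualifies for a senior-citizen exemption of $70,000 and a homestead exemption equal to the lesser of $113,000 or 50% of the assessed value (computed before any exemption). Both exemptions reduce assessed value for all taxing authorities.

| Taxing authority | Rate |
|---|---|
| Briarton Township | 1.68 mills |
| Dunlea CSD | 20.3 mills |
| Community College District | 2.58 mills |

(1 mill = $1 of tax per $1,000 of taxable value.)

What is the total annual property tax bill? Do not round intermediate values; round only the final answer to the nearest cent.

Assessed value = $1,397,300 × 0.78 = $1,089,894
Homestead exemption = min($113,000, 50% × $1,089,894) = min($113,000, $544,947) = $113,000 (dollar cap binds)
Taxable value = $1,089,894 − $70,000 − $113,000 = $906,894
Briarton Township: $906,894 × 0.00168 = $1,523.58192
Dunlea CSD: $906,894 × 0.0203 = $18,409.9482
Community College District: $906,894 × 0.00258 = $2,339.78652
Total = $22,273.31664

$22,273.32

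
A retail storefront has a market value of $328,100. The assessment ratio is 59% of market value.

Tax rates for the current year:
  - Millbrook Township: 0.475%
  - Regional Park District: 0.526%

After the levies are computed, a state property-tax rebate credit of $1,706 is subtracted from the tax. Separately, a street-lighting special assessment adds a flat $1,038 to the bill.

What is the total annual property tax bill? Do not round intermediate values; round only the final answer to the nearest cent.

Assessed value = $328,100 × 0.59 = $193,579
Millbrook Township: $193,579 × 0.00475 = $919.50025
Regional Park District: $193,579 × 0.00526 = $1,018.22554
Levies subtotal = $1,937.72579
After credit = $1,937.72579 − $1,706 = $231.72579
Total = $231.72579 + $1,038 = $1,269.72579

$1,269.73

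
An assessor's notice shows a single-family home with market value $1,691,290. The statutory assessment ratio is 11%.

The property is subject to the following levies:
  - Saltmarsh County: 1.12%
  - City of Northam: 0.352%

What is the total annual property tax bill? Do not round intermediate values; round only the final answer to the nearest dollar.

$2,739

Assessed value = $1,691,290 × 0.11 = $186,041.9
Saltmarsh County: $186,041.9 × 0.0112 = $2,083.66928
City of Northam: $186,041.9 × 0.00352 = $654.867488
Total = $2,083.66928 + $654.867488 = $2,738.536768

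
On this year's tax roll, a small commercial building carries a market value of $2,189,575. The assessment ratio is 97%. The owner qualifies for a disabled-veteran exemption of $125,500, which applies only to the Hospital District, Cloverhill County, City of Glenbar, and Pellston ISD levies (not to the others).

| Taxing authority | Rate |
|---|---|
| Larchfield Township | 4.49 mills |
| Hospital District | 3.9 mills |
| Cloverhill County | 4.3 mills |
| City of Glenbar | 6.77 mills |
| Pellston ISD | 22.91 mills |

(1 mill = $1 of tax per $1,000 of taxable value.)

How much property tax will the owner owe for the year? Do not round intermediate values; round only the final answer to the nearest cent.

$85,235.18

Assessed value = $2,189,575 × 0.97 = $2,123,887.75
Larchfield Township: $2,123,887.75 × 0.00449 = $9,536.2559975
Hospital District: ($2,123,887.75 − $125,500) × 0.0039 = $1,998,387.75 × 0.0039 = $7,793.712225
Cloverhill County: ($2,123,887.75 − $125,500) × 0.0043 = $1,998,387.75 × 0.0043 = $8,593.067325
City of Glenbar: ($2,123,887.75 − $125,500) × 0.00677 = $1,998,387.75 × 0.00677 = $13,529.0850675
Pellston ISD: ($2,123,887.75 − $125,500) × 0.02291 = $1,998,387.75 × 0.02291 = $45,783.0633525
Total = $85,235.1839675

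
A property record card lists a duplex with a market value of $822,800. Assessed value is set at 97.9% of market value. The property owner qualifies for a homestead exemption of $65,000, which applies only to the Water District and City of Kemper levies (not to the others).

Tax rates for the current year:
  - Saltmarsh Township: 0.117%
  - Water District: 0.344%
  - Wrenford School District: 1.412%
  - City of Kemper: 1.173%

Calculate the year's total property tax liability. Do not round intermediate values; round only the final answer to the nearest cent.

Assessed value = $822,800 × 0.979 = $805,521.2
Saltmarsh Township: $805,521.2 × 0.00117 = $942.459804
Water District: ($805,521.2 − $65,000) × 0.00344 = $740,521.2 × 0.00344 = $2,547.392928
Wrenford School District: $805,521.2 × 0.01412 = $11,373.959344
City of Kemper: ($805,521.2 − $65,000) × 0.01173 = $740,521.2 × 0.01173 = $8,686.313676
Total = $23,550.125752

$23,550.13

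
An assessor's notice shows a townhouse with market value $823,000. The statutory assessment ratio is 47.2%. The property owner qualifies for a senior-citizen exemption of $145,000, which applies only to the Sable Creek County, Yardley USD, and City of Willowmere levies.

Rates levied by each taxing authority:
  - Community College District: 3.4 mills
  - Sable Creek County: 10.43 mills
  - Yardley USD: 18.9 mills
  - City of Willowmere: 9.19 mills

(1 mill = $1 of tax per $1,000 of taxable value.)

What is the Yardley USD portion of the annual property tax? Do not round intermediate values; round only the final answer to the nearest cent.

Assessed value = $823,000 × 0.472 = $388,456
Yardley USD taxable value = $388,456 − $145,000 = $243,456
Yardley USD levy = $243,456 × 0.0189 = $4,601.3184

$4,601.32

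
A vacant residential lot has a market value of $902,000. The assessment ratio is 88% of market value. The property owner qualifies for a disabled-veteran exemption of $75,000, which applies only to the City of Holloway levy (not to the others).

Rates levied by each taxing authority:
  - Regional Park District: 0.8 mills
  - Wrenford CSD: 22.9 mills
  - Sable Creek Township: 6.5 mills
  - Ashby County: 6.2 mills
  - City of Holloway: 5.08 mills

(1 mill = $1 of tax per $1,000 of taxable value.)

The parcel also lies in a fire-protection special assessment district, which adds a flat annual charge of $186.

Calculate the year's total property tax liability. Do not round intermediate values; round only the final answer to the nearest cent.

$32,730.16

Assessed value = $902,000 × 0.88 = $793,760
Regional Park District: $793,760 × 0.0008 = $635.008
Wrenford CSD: $793,760 × 0.0229 = $18,177.104
Sable Creek Township: $793,760 × 0.0065 = $5,159.44
Ashby County: $793,760 × 0.0062 = $4,921.312
City of Holloway: ($793,760 − $75,000) × 0.00508 = $718,760 × 0.00508 = $3,651.3008
Levies subtotal = $32,544.1648
Total = $32,544.1648 + $186 = $32,730.1648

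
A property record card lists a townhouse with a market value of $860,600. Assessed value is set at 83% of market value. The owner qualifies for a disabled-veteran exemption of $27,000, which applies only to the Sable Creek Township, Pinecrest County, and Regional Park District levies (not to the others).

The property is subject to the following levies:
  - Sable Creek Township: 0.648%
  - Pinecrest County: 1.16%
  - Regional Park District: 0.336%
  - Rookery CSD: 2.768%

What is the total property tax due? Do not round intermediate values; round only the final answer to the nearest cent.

Assessed value = $860,600 × 0.83 = $714,298
Sable Creek Township: ($714,298 − $27,000) × 0.00648 = $687,298 × 0.00648 = $4,453.69104
Pinecrest County: ($714,298 − $27,000) × 0.0116 = $687,298 × 0.0116 = $7,972.6568
Regional Park District: ($714,298 − $27,000) × 0.00336 = $687,298 × 0.00336 = $2,309.32128
Rookery CSD: $714,298 × 0.02768 = $19,771.76864
Total = $34,507.43776

$34,507.44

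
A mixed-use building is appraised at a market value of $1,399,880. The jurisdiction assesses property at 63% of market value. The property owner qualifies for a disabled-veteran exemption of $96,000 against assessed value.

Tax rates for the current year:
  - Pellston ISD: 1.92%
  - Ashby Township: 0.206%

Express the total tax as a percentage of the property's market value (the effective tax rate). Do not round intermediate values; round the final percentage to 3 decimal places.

1.194%

Assessed value = $1,399,880 × 0.63 = $881,924.4
Taxable value = $881,924.4 − $96,000 = $785,924.4
Pellston ISD: $785,924.4 × 0.0192 = $15,089.74848
Ashby Township: $785,924.4 × 0.00206 = $1,619.004264
Total tax = $16,708.752744
Effective rate = $16,708.752744 ÷ $1,399,880 = 1.194% of market value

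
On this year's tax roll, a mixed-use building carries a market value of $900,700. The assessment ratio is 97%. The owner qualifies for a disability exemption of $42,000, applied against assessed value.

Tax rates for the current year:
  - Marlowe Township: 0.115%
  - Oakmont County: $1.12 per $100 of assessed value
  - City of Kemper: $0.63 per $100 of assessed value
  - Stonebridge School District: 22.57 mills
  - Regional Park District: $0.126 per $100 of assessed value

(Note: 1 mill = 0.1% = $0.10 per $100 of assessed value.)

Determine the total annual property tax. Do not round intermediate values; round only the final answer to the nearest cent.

Assessed value = $900,700 × 0.97 = $873,679
Taxable value = $873,679 − $42,000 = $831,679
Marlowe Township: $831,679 × 0.00115 = $956.43085
Oakmont County: $831,679 × 0.0112 = $9,314.8048
City of Kemper: $831,679 × 0.0063 = $5,239.5777
Stonebridge School District: $831,679 × 0.02257 = $18,770.99503
Regional Park District: $831,679 × 0.00126 = $1,047.91554
Total = $35,329.72392

$35,329.72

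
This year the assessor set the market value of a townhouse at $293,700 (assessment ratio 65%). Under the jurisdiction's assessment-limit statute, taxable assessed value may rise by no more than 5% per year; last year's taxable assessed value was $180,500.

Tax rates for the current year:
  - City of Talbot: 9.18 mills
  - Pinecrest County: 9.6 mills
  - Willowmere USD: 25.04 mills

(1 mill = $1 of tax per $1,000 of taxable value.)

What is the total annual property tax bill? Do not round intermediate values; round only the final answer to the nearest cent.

$8,304.99

Uncapped assessed value = $293,700 × 0.65 = $190,905
Cap limit = $180,500 × 1.05 = $189,525
Taxable assessed value = min($190,905, $189,525) = $189,525 (cap binds)
City of Talbot: $189,525 × 0.00918 = $1,739.8395
Pinecrest County: $189,525 × 0.0096 = $1,819.44
Willowmere USD: $189,525 × 0.02504 = $4,745.706
Total = $8,304.9855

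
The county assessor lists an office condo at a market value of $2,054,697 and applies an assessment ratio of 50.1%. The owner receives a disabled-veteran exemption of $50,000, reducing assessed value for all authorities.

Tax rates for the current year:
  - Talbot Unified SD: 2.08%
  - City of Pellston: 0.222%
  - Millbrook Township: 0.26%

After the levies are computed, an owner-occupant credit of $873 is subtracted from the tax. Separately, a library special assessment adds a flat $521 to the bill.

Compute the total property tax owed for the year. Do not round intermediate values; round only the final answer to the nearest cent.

$24,740.31

Assessed value = $2,054,697 × 0.501 = $1,029,403.197
Taxable value = $1,029,403.197 − $50,000 = $979,403.197
Talbot Unified SD: $979,403.197 × 0.0208 = $20,371.5864976
City of Pellston: $979,403.197 × 0.00222 = $2,174.27509734
Millbrook Township: $979,403.197 × 0.0026 = $2,546.4483122
Levies subtotal = $25,092.30990714
After credit = $25,092.30990714 − $873 = $24,219.30990714
Total = $24,219.30990714 + $521 = $24,740.30990714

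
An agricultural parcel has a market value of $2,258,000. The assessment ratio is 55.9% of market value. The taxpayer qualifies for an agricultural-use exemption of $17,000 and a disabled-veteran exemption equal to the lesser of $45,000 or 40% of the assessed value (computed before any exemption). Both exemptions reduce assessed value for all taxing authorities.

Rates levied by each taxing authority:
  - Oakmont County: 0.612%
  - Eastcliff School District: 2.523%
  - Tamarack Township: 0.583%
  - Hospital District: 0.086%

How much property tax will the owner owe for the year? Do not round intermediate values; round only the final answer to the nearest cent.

$45,656.44

Assessed value = $2,258,000 × 0.559 = $1,262,222
Disabled-veteran exemption = min($45,000, 40% × $1,262,222) = min($45,000, $504,888.8) = $45,000 (dollar cap binds)
Taxable value = $1,262,222 − $17,000 − $45,000 = $1,200,222
Oakmont County: $1,200,222 × 0.00612 = $7,345.35864
Eastcliff School District: $1,200,222 × 0.02523 = $30,281.60106
Tamarack Township: $1,200,222 × 0.00583 = $6,997.29426
Hospital District: $1,200,222 × 0.00086 = $1,032.19092
Total = $45,656.44488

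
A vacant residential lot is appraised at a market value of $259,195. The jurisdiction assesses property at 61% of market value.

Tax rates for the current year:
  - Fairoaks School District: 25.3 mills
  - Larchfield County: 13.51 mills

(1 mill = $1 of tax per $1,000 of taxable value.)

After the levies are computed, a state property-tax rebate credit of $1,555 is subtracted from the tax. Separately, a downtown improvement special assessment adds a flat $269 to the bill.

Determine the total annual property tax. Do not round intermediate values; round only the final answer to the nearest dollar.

Assessed value = $259,195 × 0.61 = $158,108.95
Fairoaks School District: $158,108.95 × 0.0253 = $4,000.156435
Larchfield County: $158,108.95 × 0.01351 = $2,136.0519145
Levies subtotal = $6,136.2083495
After credit = $6,136.2083495 − $1,555 = $4,581.2083495
Total = $4,581.2083495 + $269 = $4,850.2083495

$4,850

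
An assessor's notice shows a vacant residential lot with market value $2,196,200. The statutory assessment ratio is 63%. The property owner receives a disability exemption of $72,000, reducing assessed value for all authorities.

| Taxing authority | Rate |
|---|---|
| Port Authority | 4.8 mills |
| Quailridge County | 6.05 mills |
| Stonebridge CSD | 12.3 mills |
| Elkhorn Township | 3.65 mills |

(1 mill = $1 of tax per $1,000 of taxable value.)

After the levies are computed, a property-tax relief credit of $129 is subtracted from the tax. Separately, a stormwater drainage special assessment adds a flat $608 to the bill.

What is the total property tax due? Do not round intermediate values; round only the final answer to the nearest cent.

$35,630.04

Assessed value = $2,196,200 × 0.63 = $1,383,606
Taxable value = $1,383,606 − $72,000 = $1,311,606
Port Authority: $1,311,606 × 0.0048 = $6,295.7088
Quailridge County: $1,311,606 × 0.00605 = $7,935.2163
Stonebridge CSD: $1,311,606 × 0.0123 = $16,132.7538
Elkhorn Township: $1,311,606 × 0.00365 = $4,787.3619
Levies subtotal = $35,151.0408
After credit = $35,151.0408 − $129 = $35,022.0408
Total = $35,022.0408 + $608 = $35,630.0408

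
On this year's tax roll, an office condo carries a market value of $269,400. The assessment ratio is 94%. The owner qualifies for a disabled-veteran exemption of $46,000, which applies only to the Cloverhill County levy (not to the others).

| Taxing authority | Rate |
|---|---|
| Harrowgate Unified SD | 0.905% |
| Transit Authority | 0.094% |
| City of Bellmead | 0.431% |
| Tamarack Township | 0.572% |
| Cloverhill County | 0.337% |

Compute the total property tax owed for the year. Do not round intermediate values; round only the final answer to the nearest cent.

$5,768.17

Assessed value = $269,400 × 0.94 = $253,236
Harrowgate Unified SD: $253,236 × 0.00905 = $2,291.7858
Transit Authority: $253,236 × 0.00094 = $238.04184
City of Bellmead: $253,236 × 0.00431 = $1,091.44716
Tamarack Township: $253,236 × 0.00572 = $1,448.50992
Cloverhill County: ($253,236 − $46,000) × 0.00337 = $207,236 × 0.00337 = $698.38532
Total = $5,768.17004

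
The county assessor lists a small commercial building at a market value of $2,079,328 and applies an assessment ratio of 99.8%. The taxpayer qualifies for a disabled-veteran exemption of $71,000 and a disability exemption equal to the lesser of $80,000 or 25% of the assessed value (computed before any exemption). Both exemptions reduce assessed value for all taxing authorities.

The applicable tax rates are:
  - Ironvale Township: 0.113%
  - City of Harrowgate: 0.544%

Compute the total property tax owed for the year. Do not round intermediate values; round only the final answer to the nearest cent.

$12,641.79

Assessed value = $2,079,328 × 0.998 = $2,075,169.344
Disability exemption = min($80,000, 25% × $2,075,169.344) = min($80,000, $518,792.336) = $80,000 (dollar cap binds)
Taxable value = $2,075,169.344 − $71,000 − $80,000 = $1,924,169.344
Ironvale Township: $1,924,169.344 × 0.00113 = $2,174.31135872
City of Harrowgate: $1,924,169.344 × 0.00544 = $10,467.48123136
Total = $12,641.79259008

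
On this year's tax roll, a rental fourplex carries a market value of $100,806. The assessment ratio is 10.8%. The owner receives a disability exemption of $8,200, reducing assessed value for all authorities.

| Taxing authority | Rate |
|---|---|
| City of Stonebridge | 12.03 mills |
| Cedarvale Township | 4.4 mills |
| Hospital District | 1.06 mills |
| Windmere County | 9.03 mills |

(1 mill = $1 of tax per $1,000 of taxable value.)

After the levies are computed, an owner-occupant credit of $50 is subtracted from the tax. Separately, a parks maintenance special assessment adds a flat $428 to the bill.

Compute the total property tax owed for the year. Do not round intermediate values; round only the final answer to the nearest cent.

$449.26

Assessed value = $100,806 × 0.108 = $10,887.048
Taxable value = $10,887.048 − $8,200 = $2,687.048
City of Stonebridge: $2,687.048 × 0.01203 = $32.32518744
Cedarvale Township: $2,687.048 × 0.0044 = $11.8230112
Hospital District: $2,687.048 × 0.00106 = $2.84827088
Windmere County: $2,687.048 × 0.00903 = $24.26404344
Levies subtotal = $71.26051296
After credit = $71.26051296 − $50 = $21.26051296
Total = $21.26051296 + $428 = $449.26051296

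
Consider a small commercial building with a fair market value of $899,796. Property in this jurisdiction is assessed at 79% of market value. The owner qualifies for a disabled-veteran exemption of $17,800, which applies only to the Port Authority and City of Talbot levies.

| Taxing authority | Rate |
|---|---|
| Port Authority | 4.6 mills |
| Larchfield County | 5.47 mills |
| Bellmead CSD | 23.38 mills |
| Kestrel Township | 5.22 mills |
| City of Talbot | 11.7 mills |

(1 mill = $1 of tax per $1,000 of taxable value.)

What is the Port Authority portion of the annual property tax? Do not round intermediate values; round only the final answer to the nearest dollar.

Assessed value = $899,796 × 0.79 = $710,838.84
Port Authority taxable value = $710,838.84 − $17,800 = $693,038.84
Port Authority levy = $693,038.84 × 0.0046 = $3,187.978664

$3,188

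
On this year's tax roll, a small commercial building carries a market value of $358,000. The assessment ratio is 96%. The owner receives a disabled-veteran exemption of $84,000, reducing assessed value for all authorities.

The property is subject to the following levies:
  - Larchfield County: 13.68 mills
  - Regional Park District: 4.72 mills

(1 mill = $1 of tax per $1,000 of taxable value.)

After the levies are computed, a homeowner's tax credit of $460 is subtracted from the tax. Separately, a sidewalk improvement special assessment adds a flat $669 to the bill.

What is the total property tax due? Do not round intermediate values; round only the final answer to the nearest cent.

Assessed value = $358,000 × 0.96 = $343,680
Taxable value = $343,680 − $84,000 = $259,680
Larchfield County: $259,680 × 0.01368 = $3,552.4224
Regional Park District: $259,680 × 0.00472 = $1,225.6896
Levies subtotal = $4,778.112
After credit = $4,778.112 − $460 = $4,318.112
Total = $4,318.112 + $669 = $4,987.112

$4,987.11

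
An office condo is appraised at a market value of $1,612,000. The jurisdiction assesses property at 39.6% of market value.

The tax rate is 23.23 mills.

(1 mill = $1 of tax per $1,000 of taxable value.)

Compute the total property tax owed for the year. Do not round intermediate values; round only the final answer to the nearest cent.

Assessed value = $1,612,000 × 0.396 = $638,352
Tax = $638,352 × 0.02323 = $14,828.91696

$14,828.92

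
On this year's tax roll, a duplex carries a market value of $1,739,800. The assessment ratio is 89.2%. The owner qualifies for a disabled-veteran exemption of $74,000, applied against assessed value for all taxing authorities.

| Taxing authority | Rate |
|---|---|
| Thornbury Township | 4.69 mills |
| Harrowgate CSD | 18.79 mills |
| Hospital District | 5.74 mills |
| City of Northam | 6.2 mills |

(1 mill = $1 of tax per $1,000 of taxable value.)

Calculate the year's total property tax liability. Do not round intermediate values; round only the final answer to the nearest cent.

$52,347.27

Assessed value = $1,739,800 × 0.892 = $1,551,901.6
Taxable value = $1,551,901.6 − $74,000 = $1,477,901.6
Thornbury Township: $1,477,901.6 × 0.00469 = $6,931.358504
Harrowgate CSD: $1,477,901.6 × 0.01879 = $27,769.771064
Hospital District: $1,477,901.6 × 0.00574 = $8,483.155184
City of Northam: $1,477,901.6 × 0.0062 = $9,162.98992
Total = $6,931.358504 + $27,769.771064 + $8,483.155184 + $9,162.98992 = $52,347.274672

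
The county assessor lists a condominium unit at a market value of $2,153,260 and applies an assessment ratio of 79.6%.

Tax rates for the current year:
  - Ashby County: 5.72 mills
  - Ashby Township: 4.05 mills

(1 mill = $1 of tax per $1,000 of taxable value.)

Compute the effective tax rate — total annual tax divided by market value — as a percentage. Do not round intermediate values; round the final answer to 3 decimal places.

0.778%

Assessed value = $2,153,260 × 0.796 = $1,713,994.96
Ashby County: $1,713,994.96 × 0.00572 = $9,804.0511712
Ashby Township: $1,713,994.96 × 0.00405 = $6,941.679588
Total tax = $16,745.7307592
Effective rate = $16,745.7307592 ÷ $2,153,260 = 0.778% of market value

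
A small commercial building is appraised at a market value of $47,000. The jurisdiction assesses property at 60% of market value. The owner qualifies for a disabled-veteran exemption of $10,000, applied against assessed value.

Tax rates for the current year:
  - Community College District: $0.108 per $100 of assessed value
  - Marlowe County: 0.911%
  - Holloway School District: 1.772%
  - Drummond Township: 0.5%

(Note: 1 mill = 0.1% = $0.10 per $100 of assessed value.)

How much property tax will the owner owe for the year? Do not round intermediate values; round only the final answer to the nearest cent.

Assessed value = $47,000 × 0.6 = $28,200
Taxable value = $28,200 − $10,000 = $18,200
Community College District: $18,200 × 0.00108 = $19.656
Marlowe County: $18,200 × 0.00911 = $165.802
Holloway School District: $18,200 × 0.01772 = $322.504
Drummond Township: $18,200 × 0.005 = $91
Total = $598.962

$598.96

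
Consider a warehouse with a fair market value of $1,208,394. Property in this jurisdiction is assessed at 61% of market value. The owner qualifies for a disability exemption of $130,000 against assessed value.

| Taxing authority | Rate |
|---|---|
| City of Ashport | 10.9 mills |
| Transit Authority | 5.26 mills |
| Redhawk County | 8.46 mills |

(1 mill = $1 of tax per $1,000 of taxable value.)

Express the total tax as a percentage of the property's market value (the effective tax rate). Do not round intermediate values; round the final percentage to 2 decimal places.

1.24%

Assessed value = $1,208,394 × 0.61 = $737,120.34
Taxable value = $737,120.34 − $130,000 = $607,120.34
City of Ashport: $607,120.34 × 0.0109 = $6,617.611706
Transit Authority: $607,120.34 × 0.00526 = $3,193.4529884
Redhawk County: $607,120.34 × 0.00846 = $5,136.2380764
Total tax = $14,947.3027708
Effective rate = $14,947.3027708 ÷ $1,208,394 = 1.24% of market value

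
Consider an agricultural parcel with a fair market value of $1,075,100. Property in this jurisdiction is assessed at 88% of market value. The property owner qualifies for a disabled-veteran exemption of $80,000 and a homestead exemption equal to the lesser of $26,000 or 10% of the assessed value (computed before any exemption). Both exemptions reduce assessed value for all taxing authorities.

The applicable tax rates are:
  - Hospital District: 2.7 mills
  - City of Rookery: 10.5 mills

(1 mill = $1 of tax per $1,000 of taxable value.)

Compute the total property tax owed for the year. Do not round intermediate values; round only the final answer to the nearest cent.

Assessed value = $1,075,100 × 0.88 = $946,088
Homestead exemption = min($26,000, 10% × $946,088) = min($26,000, $94,608.8) = $26,000 (dollar cap binds)
Taxable value = $946,088 − $80,000 − $26,000 = $840,088
Hospital District: $840,088 × 0.0027 = $2,268.2376
City of Rookery: $840,088 × 0.0105 = $8,820.924
Total = $11,089.1616

$11,089.16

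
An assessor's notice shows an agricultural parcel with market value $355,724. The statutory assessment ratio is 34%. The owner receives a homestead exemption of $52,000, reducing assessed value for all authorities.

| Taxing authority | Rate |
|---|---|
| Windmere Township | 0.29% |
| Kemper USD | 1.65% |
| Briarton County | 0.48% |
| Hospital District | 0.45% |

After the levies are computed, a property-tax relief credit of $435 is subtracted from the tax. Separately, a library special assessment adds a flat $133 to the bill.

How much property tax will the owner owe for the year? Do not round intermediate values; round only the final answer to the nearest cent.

$1,676.75

Assessed value = $355,724 × 0.34 = $120,946.16
Taxable value = $120,946.16 − $52,000 = $68,946.16
Windmere Township: $68,946.16 × 0.0029 = $199.943864
Kemper USD: $68,946.16 × 0.0165 = $1,137.61164
Briarton County: $68,946.16 × 0.0048 = $330.941568
Hospital District: $68,946.16 × 0.0045 = $310.25772
Levies subtotal = $1,978.754792
After credit = $1,978.754792 − $435 = $1,543.754792
Total = $1,543.754792 + $133 = $1,676.754792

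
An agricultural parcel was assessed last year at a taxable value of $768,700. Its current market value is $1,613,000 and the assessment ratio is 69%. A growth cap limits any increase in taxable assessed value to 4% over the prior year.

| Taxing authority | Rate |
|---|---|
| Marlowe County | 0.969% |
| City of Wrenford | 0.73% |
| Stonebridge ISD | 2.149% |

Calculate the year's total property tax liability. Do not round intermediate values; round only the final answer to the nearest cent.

Uncapped assessed value = $1,613,000 × 0.69 = $1,112,970
Cap limit = $768,700 × 1.04 = $799,448
Taxable assessed value = min($1,112,970, $799,448) = $799,448 (cap binds)
Marlowe County: $799,448 × 0.00969 = $7,746.65112
City of Wrenford: $799,448 × 0.0073 = $5,835.9704
Stonebridge ISD: $799,448 × 0.02149 = $17,180.13752
Total = $30,762.75904

$30,762.76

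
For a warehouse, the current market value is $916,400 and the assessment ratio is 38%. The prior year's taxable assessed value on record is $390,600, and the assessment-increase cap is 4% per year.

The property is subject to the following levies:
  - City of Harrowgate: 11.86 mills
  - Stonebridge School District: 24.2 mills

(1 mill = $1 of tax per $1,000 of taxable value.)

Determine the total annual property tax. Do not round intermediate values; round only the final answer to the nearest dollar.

Uncapped assessed value = $916,400 × 0.38 = $348,232
Cap limit = $390,600 × 1.04 = $406,224
Taxable assessed value = min($348,232, $406,224) = $348,232 (cap does not bind)
City of Harrowgate: $348,232 × 0.01186 = $4,130.03152
Stonebridge School District: $348,232 × 0.0242 = $8,427.2144
Total = $12,557.24592

$12,557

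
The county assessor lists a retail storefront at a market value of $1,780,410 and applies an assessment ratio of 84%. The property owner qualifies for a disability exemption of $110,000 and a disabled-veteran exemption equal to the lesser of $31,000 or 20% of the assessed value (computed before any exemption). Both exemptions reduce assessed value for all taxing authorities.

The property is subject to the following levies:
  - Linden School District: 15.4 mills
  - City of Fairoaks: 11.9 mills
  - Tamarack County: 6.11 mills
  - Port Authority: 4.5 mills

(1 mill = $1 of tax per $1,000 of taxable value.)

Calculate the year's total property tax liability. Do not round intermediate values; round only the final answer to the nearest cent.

$51,350.78

Assessed value = $1,780,410 × 0.84 = $1,495,544.4
Disabled-veteran exemption = min($31,000, 20% × $1,495,544.4) = min($31,000, $299,108.88) = $31,000 (dollar cap binds)
Taxable value = $1,495,544.4 − $110,000 − $31,000 = $1,354,544.4
Linden School District: $1,354,544.4 × 0.0154 = $20,859.98376
City of Fairoaks: $1,354,544.4 × 0.0119 = $16,119.07836
Tamarack County: $1,354,544.4 × 0.00611 = $8,276.266284
Port Authority: $1,354,544.4 × 0.0045 = $6,095.4498
Total = $51,350.778204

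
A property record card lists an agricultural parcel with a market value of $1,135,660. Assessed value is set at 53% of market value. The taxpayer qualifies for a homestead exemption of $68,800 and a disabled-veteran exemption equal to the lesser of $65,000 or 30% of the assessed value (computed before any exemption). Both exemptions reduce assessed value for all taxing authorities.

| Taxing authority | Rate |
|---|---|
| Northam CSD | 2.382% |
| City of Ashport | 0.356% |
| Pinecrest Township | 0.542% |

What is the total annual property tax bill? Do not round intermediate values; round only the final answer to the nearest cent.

Assessed value = $1,135,660 × 0.53 = $601,899.8
Disabled-veteran exemption = min($65,000, 30% × $601,899.8) = min($65,000, $180,569.94) = $65,000 (dollar cap binds)
Taxable value = $601,899.8 − $68,800 − $65,000 = $468,099.8
Northam CSD: $468,099.8 × 0.02382 = $11,150.137236
City of Ashport: $468,099.8 × 0.00356 = $1,666.435288
Pinecrest Township: $468,099.8 × 0.00542 = $2,537.100916
Total = $15,353.67344

$15,353.67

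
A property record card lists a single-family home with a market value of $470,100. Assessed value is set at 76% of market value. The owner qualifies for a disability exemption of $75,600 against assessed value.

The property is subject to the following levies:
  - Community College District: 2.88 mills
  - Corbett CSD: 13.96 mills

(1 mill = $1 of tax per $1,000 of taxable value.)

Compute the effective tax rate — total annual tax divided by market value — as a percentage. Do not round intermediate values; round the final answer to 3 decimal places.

Assessed value = $470,100 × 0.76 = $357,276
Taxable value = $357,276 − $75,600 = $281,676
Community College District: $281,676 × 0.00288 = $811.22688
Corbett CSD: $281,676 × 0.01396 = $3,932.19696
Total tax = $4,743.42384
Effective rate = $4,743.42384 ÷ $470,100 = 1.009% of market value

1.009%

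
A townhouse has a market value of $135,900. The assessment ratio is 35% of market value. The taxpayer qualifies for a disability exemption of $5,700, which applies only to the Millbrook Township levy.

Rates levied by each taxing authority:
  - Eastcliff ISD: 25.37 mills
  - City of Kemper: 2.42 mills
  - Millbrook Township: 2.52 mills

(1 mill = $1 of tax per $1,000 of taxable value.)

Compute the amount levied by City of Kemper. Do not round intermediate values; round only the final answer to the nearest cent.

Assessed value = $135,900 × 0.35 = $47,565
City of Kemper taxable value = $47,565 (exemption does not apply)
City of Kemper levy = $47,565 × 0.00242 = $115.1073

$115.11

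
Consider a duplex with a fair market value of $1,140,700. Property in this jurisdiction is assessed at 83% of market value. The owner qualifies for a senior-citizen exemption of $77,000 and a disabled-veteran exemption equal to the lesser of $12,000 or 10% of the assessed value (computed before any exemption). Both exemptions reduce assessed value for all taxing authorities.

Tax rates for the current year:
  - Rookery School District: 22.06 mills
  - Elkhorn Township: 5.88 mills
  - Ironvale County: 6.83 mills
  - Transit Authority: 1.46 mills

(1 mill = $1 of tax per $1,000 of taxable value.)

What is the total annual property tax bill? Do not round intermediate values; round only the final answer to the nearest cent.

Assessed value = $1,140,700 × 0.83 = $946,781
Disabled-veteran exemption = min($12,000, 10% × $946,781) = min($12,000, $94,678.1) = $12,000 (dollar cap binds)
Taxable value = $946,781 − $77,000 − $12,000 = $857,781
Rookery School District: $857,781 × 0.02206 = $18,922.64886
Elkhorn Township: $857,781 × 0.00588 = $5,043.75228
Ironvale County: $857,781 × 0.00683 = $5,858.64423
Transit Authority: $857,781 × 0.00146 = $1,252.36026
Total = $31,077.40563

$31,077.41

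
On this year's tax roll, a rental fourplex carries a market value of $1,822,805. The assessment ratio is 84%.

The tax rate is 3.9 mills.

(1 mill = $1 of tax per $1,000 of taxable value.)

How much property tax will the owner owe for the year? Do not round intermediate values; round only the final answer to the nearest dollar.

Assessed value = $1,822,805 × 0.84 = $1,531,156.2
Tax = $1,531,156.2 × 0.0039 = $5,971.50918

$5,972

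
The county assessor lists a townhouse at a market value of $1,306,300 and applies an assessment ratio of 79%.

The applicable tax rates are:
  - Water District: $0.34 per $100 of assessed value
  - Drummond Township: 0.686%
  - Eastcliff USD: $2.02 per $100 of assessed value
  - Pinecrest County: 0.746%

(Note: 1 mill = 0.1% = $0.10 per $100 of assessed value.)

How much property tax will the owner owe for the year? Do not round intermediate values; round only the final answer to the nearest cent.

$39,132.57

Assessed value = $1,306,300 × 0.79 = $1,031,977
Water District: $1,031,977 × 0.0034 = $3,508.7218
Drummond Township: $1,031,977 × 0.00686 = $7,079.36222
Eastcliff USD: $1,031,977 × 0.0202 = $20,845.9354
Pinecrest County: $1,031,977 × 0.00746 = $7,698.54842
Total = $39,132.56784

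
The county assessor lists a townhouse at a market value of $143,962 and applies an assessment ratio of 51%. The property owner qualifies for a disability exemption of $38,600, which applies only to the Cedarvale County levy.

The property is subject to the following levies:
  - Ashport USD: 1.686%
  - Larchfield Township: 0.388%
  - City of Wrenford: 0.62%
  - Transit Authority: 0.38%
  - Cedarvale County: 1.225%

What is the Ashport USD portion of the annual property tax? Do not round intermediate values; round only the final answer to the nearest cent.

Assessed value = $143,962 × 0.51 = $73,420.62
Ashport USD taxable value = $73,420.62 (exemption does not apply)
Ashport USD levy = $73,420.62 × 0.01686 = $1,237.8716532

$1,237.87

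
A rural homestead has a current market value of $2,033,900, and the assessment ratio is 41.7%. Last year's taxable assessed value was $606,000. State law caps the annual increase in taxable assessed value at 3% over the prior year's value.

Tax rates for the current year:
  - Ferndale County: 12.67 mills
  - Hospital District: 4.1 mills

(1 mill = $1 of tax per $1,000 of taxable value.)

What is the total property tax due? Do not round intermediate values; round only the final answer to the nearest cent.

Uncapped assessed value = $2,033,900 × 0.417 = $848,136.3
Cap limit = $606,000 × 1.03 = $624,180
Taxable assessed value = min($848,136.3, $624,180) = $624,180 (cap binds)
Ferndale County: $624,180 × 0.01267 = $7,908.3606
Hospital District: $624,180 × 0.0041 = $2,559.138
Total = $10,467.4986

$10,467.50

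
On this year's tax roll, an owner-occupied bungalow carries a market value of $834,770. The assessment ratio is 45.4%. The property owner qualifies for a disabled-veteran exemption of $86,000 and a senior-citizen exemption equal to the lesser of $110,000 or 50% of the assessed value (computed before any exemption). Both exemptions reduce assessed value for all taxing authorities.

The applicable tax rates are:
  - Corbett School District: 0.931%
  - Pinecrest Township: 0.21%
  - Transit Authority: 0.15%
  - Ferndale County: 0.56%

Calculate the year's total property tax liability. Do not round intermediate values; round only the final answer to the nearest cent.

$3,387.06

Assessed value = $834,770 × 0.454 = $378,985.58
Senior-citizen exemption = min($110,000, 50% × $378,985.58) = min($110,000, $189,492.79) = $110,000 (dollar cap binds)
Taxable value = $378,985.58 − $86,000 − $110,000 = $182,985.58
Corbett School District: $182,985.58 × 0.00931 = $1,703.5957498
Pinecrest Township: $182,985.58 × 0.0021 = $384.269718
Transit Authority: $182,985.58 × 0.0015 = $274.47837
Ferndale County: $182,985.58 × 0.0056 = $1,024.719248
Total = $3,387.0630858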